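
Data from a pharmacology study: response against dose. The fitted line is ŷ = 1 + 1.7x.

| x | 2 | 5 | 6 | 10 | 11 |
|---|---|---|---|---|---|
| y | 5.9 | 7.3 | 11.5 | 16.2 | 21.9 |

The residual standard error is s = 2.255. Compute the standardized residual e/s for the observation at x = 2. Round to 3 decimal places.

ŷ = 1 + 1.7·2 = 4.4
e = 5.9 − 4.4 = 1.5
e/s = 1.5 / 2.255 = 0.665

0.665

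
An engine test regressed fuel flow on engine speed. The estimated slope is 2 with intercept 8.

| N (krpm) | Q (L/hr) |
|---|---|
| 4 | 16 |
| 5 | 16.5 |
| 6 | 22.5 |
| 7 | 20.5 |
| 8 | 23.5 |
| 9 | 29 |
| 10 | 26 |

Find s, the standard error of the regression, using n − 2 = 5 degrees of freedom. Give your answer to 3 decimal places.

N=4: ŷ = 8 + 2·4 = 16; r = 16 − 16 = 0
N=5: ŷ = 8 + 2·5 = 18; r = 16.5 − 18 = -1.5
N=6: ŷ = 8 + 2·6 = 20; r = 22.5 − 20 = 2.5
N=7: ŷ = 8 + 2·7 = 22; r = 20.5 − 22 = -1.5
N=8: ŷ = 8 + 2·8 = 24; r = 23.5 − 24 = -0.5
N=9: ŷ = 8 + 2·9 = 26; r = 29 − 26 = 3
N=10: ŷ = 8 + 2·10 = 28; r = 26 − 28 = -2
SSE = 0 + 2.25 + 6.25 + 2.25 + 0.25 + 9 + 4 = 24
s = √(24/5) = √4.8 ≈ 2.191

s = 2.191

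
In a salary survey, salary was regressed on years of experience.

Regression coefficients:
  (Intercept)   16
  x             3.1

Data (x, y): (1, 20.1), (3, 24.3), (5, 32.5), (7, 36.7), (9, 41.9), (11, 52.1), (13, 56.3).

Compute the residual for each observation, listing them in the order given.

x=1: ŷ = 16 + 3.1·1 = 19.1; r = 20.1 − 19.1 = 1
x=3: ŷ = 16 + 3.1·3 = 25.3; r = 24.3 − 25.3 = -1
x=5: ŷ = 16 + 3.1·5 = 31.5; r = 32.5 − 31.5 = 1
x=7: ŷ = 16 + 3.1·7 = 37.7; r = 36.7 − 37.7 = -1
x=9: ŷ = 16 + 3.1·9 = 43.9; r = 41.9 − 43.9 = -2
x=11: ŷ = 16 + 3.1·11 = 50.1; r = 52.1 − 50.1 = 2
x=13: ŷ = 16 + 3.1·13 = 56.3; r = 56.3 − 56.3 = 0

1, -1, 1, -1, -2, 2, 0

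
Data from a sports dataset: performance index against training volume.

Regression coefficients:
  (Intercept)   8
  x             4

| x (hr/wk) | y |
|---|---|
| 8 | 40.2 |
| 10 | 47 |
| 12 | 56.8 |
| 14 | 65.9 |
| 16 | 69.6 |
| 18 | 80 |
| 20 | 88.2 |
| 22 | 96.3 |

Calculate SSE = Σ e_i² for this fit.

SSE = 11.18

x=8: ŷ = 8 + 4·8 = 40; e = 40.2 − 40 = 0.2
x=10: ŷ = 8 + 4·10 = 48; e = 47 − 48 = -1
x=12: ŷ = 8 + 4·12 = 56; e = 56.8 − 56 = 0.8
x=14: ŷ = 8 + 4·14 = 64; e = 65.9 − 64 = 1.9
x=16: ŷ = 8 + 4·16 = 72; e = 69.6 − 72 = -2.4
x=18: ŷ = 8 + 4·18 = 80; e = 80 − 80 = 0
x=20: ŷ = 8 + 4·20 = 88; e = 88.2 − 88 = 0.2
x=22: ŷ = 8 + 4·22 = 96; e = 96.3 − 96 = 0.3
SSE = 0.04 + 1 + 0.64 + 3.61 + 5.76 + 0 + 0.04 + 0.09 = 11.18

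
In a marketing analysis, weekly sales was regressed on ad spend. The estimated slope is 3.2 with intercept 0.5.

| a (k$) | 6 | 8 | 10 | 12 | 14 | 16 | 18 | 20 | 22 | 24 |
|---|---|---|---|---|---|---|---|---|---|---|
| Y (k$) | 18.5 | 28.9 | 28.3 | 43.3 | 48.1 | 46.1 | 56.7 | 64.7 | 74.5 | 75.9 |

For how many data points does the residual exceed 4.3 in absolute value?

a=6: ŷ = 0.5 + 3.2·6 = 19.7; r = 18.5 − 19.7 = -1.2
a=8: ŷ = 0.5 + 3.2·8 = 26.1; r = 28.9 − 26.1 = 2.8
a=10: ŷ = 0.5 + 3.2·10 = 32.5; r = 28.3 − 32.5 = -4.2
a=12: ŷ = 0.5 + 3.2·12 = 38.9; r = 43.3 − 38.9 = 4.4
a=14: ŷ = 0.5 + 3.2·14 = 45.3; r = 48.1 − 45.3 = 2.8
a=16: ŷ = 0.5 + 3.2·16 = 51.7; r = 46.1 − 51.7 = -5.6
a=18: ŷ = 0.5 + 3.2·18 = 58.1; r = 56.7 − 58.1 = -1.4
a=20: ŷ = 0.5 + 3.2·20 = 64.5; r = 64.7 − 64.5 = 0.2
a=22: ŷ = 0.5 + 3.2·22 = 70.9; r = 74.5 − 70.9 = 3.6
a=24: ŷ = 0.5 + 3.2·24 = 77.3; r = 75.9 − 77.3 = -1.4
|r| > 4.3: a=12 (|r|=4.4), a=16 (|r|=5.6) → 2

2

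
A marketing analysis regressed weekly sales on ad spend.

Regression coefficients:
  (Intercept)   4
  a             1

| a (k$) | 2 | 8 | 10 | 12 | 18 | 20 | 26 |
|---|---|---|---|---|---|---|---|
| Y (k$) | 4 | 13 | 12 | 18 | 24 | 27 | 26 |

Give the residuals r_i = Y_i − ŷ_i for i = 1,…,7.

a=2: ŷ = 4 + 2 = 6; r = 4 − 6 = -2
a=8: ŷ = 4 + 8 = 12; r = 13 − 12 = 1
a=10: ŷ = 4 + 10 = 14; r = 12 − 14 = -2
a=12: ŷ = 4 + 12 = 16; r = 18 − 16 = 2
a=18: ŷ = 4 + 18 = 22; r = 24 − 22 = 2
a=20: ŷ = 4 + 20 = 24; r = 27 − 24 = 3
a=26: ŷ = 4 + 26 = 30; r = 26 − 30 = -4

-2, 1, -2, 2, 2, 3, -4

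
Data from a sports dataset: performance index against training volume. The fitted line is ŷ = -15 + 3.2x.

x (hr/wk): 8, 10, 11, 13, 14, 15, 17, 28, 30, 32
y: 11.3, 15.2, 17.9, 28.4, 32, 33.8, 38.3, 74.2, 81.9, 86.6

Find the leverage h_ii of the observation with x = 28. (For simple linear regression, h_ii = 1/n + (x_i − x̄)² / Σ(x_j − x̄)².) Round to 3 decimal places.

h = 0.248

x̄ = (8 + 10 + 11 + 13 + 14 + 15 + 17 + 28 + 30 + 32)/10 = 17.8
Σ(x − x̄)² = 96.04 + 60.84 + 46.24 + 23.04 + 14.44 + 7.84 + 0.64 + 104.04 + 148.84 + 201.64 = 703.6
h = 1/10 + (10.2)²/703.6 = 0.1 + 0.147868 = 0.248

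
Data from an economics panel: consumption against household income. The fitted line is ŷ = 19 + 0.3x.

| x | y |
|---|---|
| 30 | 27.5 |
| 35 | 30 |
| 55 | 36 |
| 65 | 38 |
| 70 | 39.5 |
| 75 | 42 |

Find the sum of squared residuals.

x=30: ŷ = 19 + 0.3·30 = 28; r = 27.5 − 28 = -0.5
x=35: ŷ = 19 + 0.3·35 = 29.5; r = 30 − 29.5 = 0.5
x=55: ŷ = 19 + 0.3·55 = 35.5; r = 36 − 35.5 = 0.5
x=65: ŷ = 19 + 0.3·65 = 38.5; r = 38 − 38.5 = -0.5
x=70: ŷ = 19 + 0.3·70 = 40; r = 39.5 − 40 = -0.5
x=75: ŷ = 19 + 0.3·75 = 41.5; r = 42 − 41.5 = 0.5
SSE = 0.25 + 0.25 + 0.25 + 0.25 + 0.25 + 0.25 = 1.5

SSE = 1.5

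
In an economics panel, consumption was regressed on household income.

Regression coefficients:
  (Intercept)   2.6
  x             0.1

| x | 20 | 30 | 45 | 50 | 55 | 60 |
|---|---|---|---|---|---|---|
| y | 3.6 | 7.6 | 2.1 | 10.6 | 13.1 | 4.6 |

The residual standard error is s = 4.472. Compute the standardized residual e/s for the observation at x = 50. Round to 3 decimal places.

0.671

ŷ = 2.6 + 0.1·50 = 7.6
e = 10.6 − 7.6 = 3
e/s = 3 / 4.472 = 0.671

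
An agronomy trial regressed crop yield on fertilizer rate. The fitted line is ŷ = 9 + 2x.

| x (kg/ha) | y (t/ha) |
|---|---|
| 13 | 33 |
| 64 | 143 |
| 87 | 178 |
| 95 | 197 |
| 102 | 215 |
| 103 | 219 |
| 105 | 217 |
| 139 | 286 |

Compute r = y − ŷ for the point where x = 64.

r = 6

ŷ = 9 + 2·64 = 137
r = 143 − 137 = 6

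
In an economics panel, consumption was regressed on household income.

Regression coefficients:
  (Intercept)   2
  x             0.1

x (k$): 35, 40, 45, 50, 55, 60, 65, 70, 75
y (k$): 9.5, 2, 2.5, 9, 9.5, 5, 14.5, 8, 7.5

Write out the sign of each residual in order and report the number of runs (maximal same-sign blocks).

x=35: ŷ = 2 + 0.1·35 = 5.5; e = 9.5 − 5.5 = 4
x=40: ŷ = 2 + 0.1·40 = 6; e = 2 − 6 = -4
x=45: ŷ = 2 + 0.1·45 = 6.5; e = 2.5 − 6.5 = -4
x=50: ŷ = 2 + 0.1·50 = 7; e = 9 − 7 = 2
x=55: ŷ = 2 + 0.1·55 = 7.5; e = 9.5 − 7.5 = 2
x=60: ŷ = 2 + 0.1·60 = 8; e = 5 − 8 = -3
x=65: ŷ = 2 + 0.1·65 = 8.5; e = 14.5 − 8.5 = 6
x=70: ŷ = 2 + 0.1·70 = 9; e = 8 − 9 = -1
x=75: ŷ = 2 + 0.1·75 = 9.5; e = 7.5 − 9.5 = -2
Signs: + − − + + − + − −
Runs: +×1, −×2, +×2, −×1, +×1, −×2 → 6

6 runs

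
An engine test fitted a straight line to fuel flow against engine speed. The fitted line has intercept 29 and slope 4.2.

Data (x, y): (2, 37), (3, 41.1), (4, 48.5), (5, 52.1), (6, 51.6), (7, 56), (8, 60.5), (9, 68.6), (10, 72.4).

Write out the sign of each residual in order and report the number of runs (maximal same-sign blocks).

x=2: ŷ = 29 + 4.2·2 = 37.4; e = 37 − 37.4 = -0.4
x=3: ŷ = 29 + 4.2·3 = 41.6; e = 41.1 − 41.6 = -0.5
x=4: ŷ = 29 + 4.2·4 = 45.8; e = 48.5 − 45.8 = 2.7
x=5: ŷ = 29 + 4.2·5 = 50; e = 52.1 − 50 = 2.1
x=6: ŷ = 29 + 4.2·6 = 54.2; e = 51.6 − 54.2 = -2.6
x=7: ŷ = 29 + 4.2·7 = 58.4; e = 56 − 58.4 = -2.4
x=8: ŷ = 29 + 4.2·8 = 62.6; e = 60.5 − 62.6 = -2.1
x=9: ŷ = 29 + 4.2·9 = 66.8; e = 68.6 − 66.8 = 1.8
x=10: ŷ = 29 + 4.2·10 = 71; e = 72.4 − 71 = 1.4
Signs: − − + + − − − + +
Runs: −×2, +×2, −×3, +×2 → 4

4 runs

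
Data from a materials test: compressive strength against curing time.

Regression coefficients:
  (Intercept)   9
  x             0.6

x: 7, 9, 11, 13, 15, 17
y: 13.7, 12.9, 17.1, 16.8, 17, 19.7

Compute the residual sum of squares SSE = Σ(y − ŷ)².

SSE = 6

x=7: ŷ = 9 + 0.6·7 = 13.2; e = 13.7 − 13.2 = 0.5
x=9: ŷ = 9 + 0.6·9 = 14.4; e = 12.9 − 14.4 = -1.5
x=11: ŷ = 9 + 0.6·11 = 15.6; e = 17.1 − 15.6 = 1.5
x=13: ŷ = 9 + 0.6·13 = 16.8; e = 16.8 − 16.8 = 0
x=15: ŷ = 9 + 0.6·15 = 18; e = 17 − 18 = -1
x=17: ŷ = 9 + 0.6·17 = 19.2; e = 19.7 − 19.2 = 0.5
SSE = 0.25 + 2.25 + 2.25 + 0 + 1 + 0.25 = 6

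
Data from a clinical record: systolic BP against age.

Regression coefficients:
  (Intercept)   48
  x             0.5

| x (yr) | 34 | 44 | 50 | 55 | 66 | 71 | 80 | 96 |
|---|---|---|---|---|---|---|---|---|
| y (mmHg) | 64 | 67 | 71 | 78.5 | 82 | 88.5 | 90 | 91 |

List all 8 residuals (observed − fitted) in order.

-1, -3, -2, 3, 1, 5, 2, -5

x=34: ŷ = 48 + 0.5·34 = 65; e = 64 − 65 = -1
x=44: ŷ = 48 + 0.5·44 = 70; e = 67 − 70 = -3
x=50: ŷ = 48 + 0.5·50 = 73; e = 71 − 73 = -2
x=55: ŷ = 48 + 0.5·55 = 75.5; e = 78.5 − 75.5 = 3
x=66: ŷ = 48 + 0.5·66 = 81; e = 82 − 81 = 1
x=71: ŷ = 48 + 0.5·71 = 83.5; e = 88.5 − 83.5 = 5
x=80: ŷ = 48 + 0.5·80 = 88; e = 90 − 88 = 2
x=96: ŷ = 48 + 0.5·96 = 96; e = 91 − 96 = -5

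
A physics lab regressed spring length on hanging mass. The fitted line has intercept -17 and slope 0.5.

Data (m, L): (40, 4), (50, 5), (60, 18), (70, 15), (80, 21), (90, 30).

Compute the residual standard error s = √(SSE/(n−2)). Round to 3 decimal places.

s = 3.606

m=40: ŷ = -17 + 0.5·40 = 3; r = 4 − 3 = 1
m=50: ŷ = -17 + 0.5·50 = 8; r = 5 − 8 = -3
m=60: ŷ = -17 + 0.5·60 = 13; r = 18 − 13 = 5
m=70: ŷ = -17 + 0.5·70 = 18; r = 15 − 18 = -3
m=80: ŷ = -17 + 0.5·80 = 23; r = 21 − 23 = -2
m=90: ŷ = -17 + 0.5·90 = 28; r = 30 − 28 = 2
SSE = 1 + 9 + 25 + 9 + 4 + 4 = 52
s = √(52/4) = √13 ≈ 3.606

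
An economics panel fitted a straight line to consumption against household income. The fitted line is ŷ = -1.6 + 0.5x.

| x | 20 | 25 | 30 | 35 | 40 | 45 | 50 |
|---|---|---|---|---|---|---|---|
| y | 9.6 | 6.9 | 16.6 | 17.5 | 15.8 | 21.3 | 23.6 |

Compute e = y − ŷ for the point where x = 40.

ŷ = -1.6 + 0.5·40 = 18.4
e = 15.8 − 18.4 = -2.6

e = -2.6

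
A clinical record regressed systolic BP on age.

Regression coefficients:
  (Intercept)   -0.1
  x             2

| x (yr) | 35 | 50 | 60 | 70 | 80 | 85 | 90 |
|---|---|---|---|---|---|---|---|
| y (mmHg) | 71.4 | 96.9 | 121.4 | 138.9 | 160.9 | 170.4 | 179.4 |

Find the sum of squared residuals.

x=35: ŷ = -0.1 + 2·35 = 69.9; e = 71.4 − 69.9 = 1.5
x=50: ŷ = -0.1 + 2·50 = 99.9; e = 96.9 − 99.9 = -3
x=60: ŷ = -0.1 + 2·60 = 119.9; e = 121.4 − 119.9 = 1.5
x=70: ŷ = -0.1 + 2·70 = 139.9; e = 138.9 − 139.9 = -1
x=80: ŷ = -0.1 + 2·80 = 159.9; e = 160.9 − 159.9 = 1
x=85: ŷ = -0.1 + 2·85 = 169.9; e = 170.4 − 169.9 = 0.5
x=90: ŷ = -0.1 + 2·90 = 179.9; e = 179.4 − 179.9 = -0.5
SSE = 2.25 + 9 + 2.25 + 1 + 1 + 0.25 + 0.25 = 16

SSE = 16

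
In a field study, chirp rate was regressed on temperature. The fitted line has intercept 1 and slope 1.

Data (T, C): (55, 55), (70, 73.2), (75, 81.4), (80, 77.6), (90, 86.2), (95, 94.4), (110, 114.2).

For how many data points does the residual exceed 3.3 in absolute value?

T=55: ŷ = 1 + 55 = 56; e = 55 − 56 = -1
T=70: ŷ = 1 + 70 = 71; e = 73.2 − 71 = 2.2
T=75: ŷ = 1 + 75 = 76; e = 81.4 − 76 = 5.4
T=80: ŷ = 1 + 80 = 81; e = 77.6 − 81 = -3.4
T=90: ŷ = 1 + 90 = 91; e = 86.2 − 91 = -4.8
T=95: ŷ = 1 + 95 = 96; e = 94.4 − 96 = -1.6
T=110: ŷ = 1 + 110 = 111; e = 114.2 − 111 = 3.2
|e| > 3.3: T=75 (|e|=5.4), T=80 (|e|=3.4), T=90 (|e|=4.8) → 3

3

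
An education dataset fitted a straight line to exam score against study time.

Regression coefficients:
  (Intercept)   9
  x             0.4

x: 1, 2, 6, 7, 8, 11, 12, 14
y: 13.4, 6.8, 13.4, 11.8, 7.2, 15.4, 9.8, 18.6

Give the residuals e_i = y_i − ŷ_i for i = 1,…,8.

4, -3, 2, 0, -5, 2, -4, 4

x=1: ŷ = 9 + 0.4·1 = 9.4; e = 13.4 − 9.4 = 4
x=2: ŷ = 9 + 0.4·2 = 9.8; e = 6.8 − 9.8 = -3
x=6: ŷ = 9 + 0.4·6 = 11.4; e = 13.4 − 11.4 = 2
x=7: ŷ = 9 + 0.4·7 = 11.8; e = 11.8 − 11.8 = 0
x=8: ŷ = 9 + 0.4·8 = 12.2; e = 7.2 − 12.2 = -5
x=11: ŷ = 9 + 0.4·11 = 13.4; e = 15.4 − 13.4 = 2
x=12: ŷ = 9 + 0.4·12 = 13.8; e = 9.8 − 13.8 = -4
x=14: ŷ = 9 + 0.4·14 = 14.6; e = 18.6 − 14.6 = 4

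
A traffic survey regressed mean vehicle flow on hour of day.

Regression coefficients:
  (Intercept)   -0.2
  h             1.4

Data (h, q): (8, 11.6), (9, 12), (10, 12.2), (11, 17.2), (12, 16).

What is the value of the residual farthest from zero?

h=8: q̂ = -0.2 + 1.4·8 = 11; r = 11.6 − 11 = 0.6
h=9: q̂ = -0.2 + 1.4·9 = 12.4; r = 12 − 12.4 = -0.4
h=10: q̂ = -0.2 + 1.4·10 = 13.8; r = 12.2 − 13.8 = -1.6
h=11: q̂ = -0.2 + 1.4·11 = 15.2; r = 17.2 − 15.2 = 2
h=12: q̂ = -0.2 + 1.4·12 = 16.6; r = 16 − 16.6 = -0.6
Largest |r| is 2 at h = 11, residual 2.

r = 2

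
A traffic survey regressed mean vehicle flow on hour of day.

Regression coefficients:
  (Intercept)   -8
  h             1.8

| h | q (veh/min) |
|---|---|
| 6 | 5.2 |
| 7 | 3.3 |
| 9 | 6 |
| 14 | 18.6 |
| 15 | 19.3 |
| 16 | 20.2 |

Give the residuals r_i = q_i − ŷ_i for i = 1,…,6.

2.4, -1.3, -2.2, 1.4, 0.3, -0.6

h=6: ŷ = -8 + 1.8·6 = 2.8; r = 5.2 − 2.8 = 2.4
h=7: ŷ = -8 + 1.8·7 = 4.6; r = 3.3 − 4.6 = -1.3
h=9: ŷ = -8 + 1.8·9 = 8.2; r = 6 − 8.2 = -2.2
h=14: ŷ = -8 + 1.8·14 = 17.2; r = 18.6 − 17.2 = 1.4
h=15: ŷ = -8 + 1.8·15 = 19; r = 19.3 − 19 = 0.3
h=16: ŷ = -8 + 1.8·16 = 20.8; r = 20.2 − 20.8 = -0.6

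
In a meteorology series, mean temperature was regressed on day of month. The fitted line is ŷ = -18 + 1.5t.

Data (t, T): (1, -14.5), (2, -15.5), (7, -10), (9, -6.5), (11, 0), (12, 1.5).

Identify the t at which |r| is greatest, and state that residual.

t = 7, r = -2.5

t=1: ŷ = -18 + 1.5·1 = -16.5; r = -14.5 − (-16.5) = 2
t=2: ŷ = -18 + 1.5·2 = -15; r = -15.5 − (-15) = -0.5
t=7: ŷ = -18 + 1.5·7 = -7.5; r = -10 − (-7.5) = -2.5
t=9: ŷ = -18 + 1.5·9 = -4.5; r = -6.5 − (-4.5) = -2
t=11: ŷ = -18 + 1.5·11 = -1.5; r = 0 − (-1.5) = 1.5
t=12: ŷ = -18 + 1.5·12 = 0; r = 1.5 − 0 = 1.5
Largest |r| is 2.5 at t = 7, residual -2.5.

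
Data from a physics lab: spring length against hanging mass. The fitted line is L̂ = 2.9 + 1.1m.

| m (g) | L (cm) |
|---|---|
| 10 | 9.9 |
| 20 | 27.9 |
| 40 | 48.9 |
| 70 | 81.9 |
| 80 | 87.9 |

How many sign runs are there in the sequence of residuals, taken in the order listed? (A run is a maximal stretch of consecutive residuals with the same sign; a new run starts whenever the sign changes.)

m=10: L̂ = 2.9 + 1.1·10 = 13.9; e = 9.9 − 13.9 = -4
m=20: L̂ = 2.9 + 1.1·20 = 24.9; e = 27.9 − 24.9 = 3
m=40: L̂ = 2.9 + 1.1·40 = 46.9; e = 48.9 − 46.9 = 2
m=70: L̂ = 2.9 + 1.1·70 = 79.9; e = 81.9 − 79.9 = 2
m=80: L̂ = 2.9 + 1.1·80 = 90.9; e = 87.9 − 90.9 = -3
Signs: − + + + −
Runs: −×1, +×3, −×1 → 3

3 runs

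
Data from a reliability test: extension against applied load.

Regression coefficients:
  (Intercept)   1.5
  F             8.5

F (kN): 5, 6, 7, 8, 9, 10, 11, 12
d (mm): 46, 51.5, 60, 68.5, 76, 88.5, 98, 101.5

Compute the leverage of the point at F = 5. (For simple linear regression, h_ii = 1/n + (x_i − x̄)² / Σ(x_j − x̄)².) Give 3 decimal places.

F̄ = (5 + 6 + 7 + 8 + 9 + 10 + 11 + 12)/8 = 8.5
Σ(F − F̄)² = 12.25 + 6.25 + 2.25 + 0.25 + 0.25 + 2.25 + 6.25 + 12.25 = 42
h = 1/8 + (-3.5)²/42 = 0.125 + 0.291667 = 0.417

h = 0.417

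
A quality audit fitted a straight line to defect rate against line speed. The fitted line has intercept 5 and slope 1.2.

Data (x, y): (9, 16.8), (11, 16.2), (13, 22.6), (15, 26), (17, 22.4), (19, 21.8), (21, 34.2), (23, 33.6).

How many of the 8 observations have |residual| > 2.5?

x=9: ŷ = 5 + 1.2·9 = 15.8; r = 16.8 − 15.8 = 1
x=11: ŷ = 5 + 1.2·11 = 18.2; r = 16.2 − 18.2 = -2
x=13: ŷ = 5 + 1.2·13 = 20.6; r = 22.6 − 20.6 = 2
x=15: ŷ = 5 + 1.2·15 = 23; r = 26 − 23 = 3
x=17: ŷ = 5 + 1.2·17 = 25.4; r = 22.4 − 25.4 = -3
x=19: ŷ = 5 + 1.2·19 = 27.8; r = 21.8 − 27.8 = -6
x=21: ŷ = 5 + 1.2·21 = 30.2; r = 34.2 − 30.2 = 4
x=23: ŷ = 5 + 1.2·23 = 32.6; r = 33.6 − 32.6 = 1
|r| > 2.5: x=15 (|r|=3), x=17 (|r|=3), x=19 (|r|=6), x=21 (|r|=4) → 4

4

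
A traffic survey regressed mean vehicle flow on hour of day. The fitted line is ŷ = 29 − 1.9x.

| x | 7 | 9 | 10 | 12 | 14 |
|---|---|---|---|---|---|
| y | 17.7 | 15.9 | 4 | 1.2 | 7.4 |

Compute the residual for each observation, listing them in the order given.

2, 4, -6, -5, 5

x=7: ŷ = 29 − 1.9·7 = 15.7; e = 17.7 − 15.7 = 2
x=9: ŷ = 29 − 1.9·9 = 11.9; e = 15.9 − 11.9 = 4
x=10: ŷ = 29 − 1.9·10 = 10; e = 4 − 10 = -6
x=12: ŷ = 29 − 1.9·12 = 6.2; e = 1.2 − 6.2 = -5
x=14: ŷ = 29 − 1.9·14 = 2.4; e = 7.4 − 2.4 = 5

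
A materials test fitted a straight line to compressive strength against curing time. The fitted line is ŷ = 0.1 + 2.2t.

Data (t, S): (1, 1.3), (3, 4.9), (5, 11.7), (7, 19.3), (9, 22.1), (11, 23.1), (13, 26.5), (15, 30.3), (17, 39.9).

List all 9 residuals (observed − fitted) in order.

t=1: ŷ = 0.1 + 2.2·1 = 2.3; e = 1.3 − 2.3 = -1
t=3: ŷ = 0.1 + 2.2·3 = 6.7; e = 4.9 − 6.7 = -1.8
t=5: ŷ = 0.1 + 2.2·5 = 11.1; e = 11.7 − 11.1 = 0.6
t=7: ŷ = 0.1 + 2.2·7 = 15.5; e = 19.3 − 15.5 = 3.8
t=9: ŷ = 0.1 + 2.2·9 = 19.9; e = 22.1 − 19.9 = 2.2
t=11: ŷ = 0.1 + 2.2·11 = 24.3; e = 23.1 − 24.3 = -1.2
t=13: ŷ = 0.1 + 2.2·13 = 28.7; e = 26.5 − 28.7 = -2.2
t=15: ŷ = 0.1 + 2.2·15 = 33.1; e = 30.3 − 33.1 = -2.8
t=17: ŷ = 0.1 + 2.2·17 = 37.5; e = 39.9 − 37.5 = 2.4

-1, -1.8, 0.6, 3.8, 2.2, -1.2, -2.2, -2.8, 2.4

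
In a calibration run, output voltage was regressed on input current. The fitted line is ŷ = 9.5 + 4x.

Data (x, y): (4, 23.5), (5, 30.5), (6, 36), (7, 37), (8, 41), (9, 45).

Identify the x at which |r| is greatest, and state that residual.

x=4: ŷ = 9.5 + 4·4 = 25.5; r = 23.5 − 25.5 = -2
x=5: ŷ = 9.5 + 4·5 = 29.5; r = 30.5 − 29.5 = 1
x=6: ŷ = 9.5 + 4·6 = 33.5; r = 36 − 33.5 = 2.5
x=7: ŷ = 9.5 + 4·7 = 37.5; r = 37 − 37.5 = -0.5
x=8: ŷ = 9.5 + 4·8 = 41.5; r = 41 − 41.5 = -0.5
x=9: ŷ = 9.5 + 4·9 = 45.5; r = 45 − 45.5 = -0.5
Largest |r| is 2.5 at x = 6, residual 2.5.

x = 6, r = 2.5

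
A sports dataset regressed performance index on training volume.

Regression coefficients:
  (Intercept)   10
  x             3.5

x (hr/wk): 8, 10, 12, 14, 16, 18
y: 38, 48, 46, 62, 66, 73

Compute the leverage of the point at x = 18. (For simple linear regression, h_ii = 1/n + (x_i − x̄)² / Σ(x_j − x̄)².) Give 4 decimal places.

h = 0.5238

x̄ = (8 + 10 + 12 + 14 + 16 + 18)/6 = 13
Σ(x − x̄)² = 25 + 9 + 1 + 1 + 9 + 25 = 70
h = 1/6 + (5)²/70 = 0.166667 + 0.357143 = 0.5238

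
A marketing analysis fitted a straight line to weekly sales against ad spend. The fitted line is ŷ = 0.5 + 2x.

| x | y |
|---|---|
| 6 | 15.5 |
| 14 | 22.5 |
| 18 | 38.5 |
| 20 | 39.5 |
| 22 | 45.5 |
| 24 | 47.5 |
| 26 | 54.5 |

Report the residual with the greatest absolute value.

e = -6

x=6: ŷ = 0.5 + 2·6 = 12.5; e = 15.5 − 12.5 = 3
x=14: ŷ = 0.5 + 2·14 = 28.5; e = 22.5 − 28.5 = -6
x=18: ŷ = 0.5 + 2·18 = 36.5; e = 38.5 − 36.5 = 2
x=20: ŷ = 0.5 + 2·20 = 40.5; e = 39.5 − 40.5 = -1
x=22: ŷ = 0.5 + 2·22 = 44.5; e = 45.5 − 44.5 = 1
x=24: ŷ = 0.5 + 2·24 = 48.5; e = 47.5 − 48.5 = -1
x=26: ŷ = 0.5 + 2·26 = 52.5; e = 54.5 − 52.5 = 2
Largest |e| is 6 at x = 14, residual -6.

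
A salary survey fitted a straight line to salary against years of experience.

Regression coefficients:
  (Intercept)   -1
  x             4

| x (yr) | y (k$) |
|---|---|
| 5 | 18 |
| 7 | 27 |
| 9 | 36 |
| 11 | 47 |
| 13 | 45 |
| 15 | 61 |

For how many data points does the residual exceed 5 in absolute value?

1

x=5: ŷ = -1 + 4·5 = 19; r = 18 − 19 = -1
x=7: ŷ = -1 + 4·7 = 27; r = 27 − 27 = 0
x=9: ŷ = -1 + 4·9 = 35; r = 36 − 35 = 1
x=11: ŷ = -1 + 4·11 = 43; r = 47 − 43 = 4
x=13: ŷ = -1 + 4·13 = 51; r = 45 − 51 = -6
x=15: ŷ = -1 + 4·15 = 59; r = 61 − 59 = 2
|r| > 5: x=13 (|r|=6) → 1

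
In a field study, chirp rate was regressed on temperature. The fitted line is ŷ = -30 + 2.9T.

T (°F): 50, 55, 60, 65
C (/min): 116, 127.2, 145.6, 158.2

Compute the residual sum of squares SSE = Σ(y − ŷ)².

SSE = 8.94

T=50: ŷ = -30 + 2.9·50 = 115; r = 116 − 115 = 1
T=55: ŷ = -30 + 2.9·55 = 129.5; r = 127.2 − 129.5 = -2.3
T=60: ŷ = -30 + 2.9·60 = 144; r = 145.6 − 144 = 1.6
T=65: ŷ = -30 + 2.9·65 = 158.5; r = 158.2 − 158.5 = -0.3
SSE = 1 + 5.29 + 2.56 + 0.09 = 8.94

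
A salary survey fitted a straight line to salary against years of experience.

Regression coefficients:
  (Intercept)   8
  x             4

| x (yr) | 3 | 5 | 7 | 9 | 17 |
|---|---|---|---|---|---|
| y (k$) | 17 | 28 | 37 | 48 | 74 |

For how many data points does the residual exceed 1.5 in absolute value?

3

x=3: ŷ = 8 + 4·3 = 20; e = 17 − 20 = -3
x=5: ŷ = 8 + 4·5 = 28; e = 28 − 28 = 0
x=7: ŷ = 8 + 4·7 = 36; e = 37 − 36 = 1
x=9: ŷ = 8 + 4·9 = 44; e = 48 − 44 = 4
x=17: ŷ = 8 + 4·17 = 76; e = 74 − 76 = -2
|e| > 1.5: x=3 (|e|=3), x=9 (|e|=4), x=17 (|e|=2) → 3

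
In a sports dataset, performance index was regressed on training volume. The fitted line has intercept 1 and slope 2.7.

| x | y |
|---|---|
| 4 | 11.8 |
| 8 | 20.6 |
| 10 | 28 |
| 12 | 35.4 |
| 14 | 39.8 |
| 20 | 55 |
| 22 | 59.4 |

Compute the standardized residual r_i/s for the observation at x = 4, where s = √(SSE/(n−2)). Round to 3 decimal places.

x=4: ŷ = 1 + 2.7·4 = 11.8; r = 11.8 − 11.8 = 0
x=8: ŷ = 1 + 2.7·8 = 22.6; r = 20.6 − 22.6 = -2
x=10: ŷ = 1 + 2.7·10 = 28; r = 28 − 28 = 0
x=12: ŷ = 1 + 2.7·12 = 33.4; r = 35.4 − 33.4 = 2
x=14: ŷ = 1 + 2.7·14 = 38.8; r = 39.8 − 38.8 = 1
x=20: ŷ = 1 + 2.7·20 = 55; r = 55 − 55 = 0
x=22: ŷ = 1 + 2.7·22 = 60.4; r = 59.4 − 60.4 = -1
SSE = 0 + 4 + 0 + 4 + 1 + 0 + 1 = 10
s = √(10/5) = 1.41421
r/s = 0 / 1.41421 = 0.000

0.000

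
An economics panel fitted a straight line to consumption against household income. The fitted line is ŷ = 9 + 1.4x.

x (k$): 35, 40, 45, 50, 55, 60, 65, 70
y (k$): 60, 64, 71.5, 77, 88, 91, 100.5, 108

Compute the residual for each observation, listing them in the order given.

x=35: ŷ = 9 + 1.4·35 = 58; e = 60 − 58 = 2
x=40: ŷ = 9 + 1.4·40 = 65; e = 64 − 65 = -1
x=45: ŷ = 9 + 1.4·45 = 72; e = 71.5 − 72 = -0.5
x=50: ŷ = 9 + 1.4·50 = 79; e = 77 − 79 = -2
x=55: ŷ = 9 + 1.4·55 = 86; e = 88 − 86 = 2
x=60: ŷ = 9 + 1.4·60 = 93; e = 91 − 93 = -2
x=65: ŷ = 9 + 1.4·65 = 100; e = 100.5 − 100 = 0.5
x=70: ŷ = 9 + 1.4·70 = 107; e = 108 − 107 = 1

2, -1, -0.5, -2, 2, -2, 0.5, 1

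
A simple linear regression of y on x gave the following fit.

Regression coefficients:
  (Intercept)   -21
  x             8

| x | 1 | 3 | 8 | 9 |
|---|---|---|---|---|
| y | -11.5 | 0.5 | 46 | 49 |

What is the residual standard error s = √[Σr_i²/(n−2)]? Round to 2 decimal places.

s = 3.28

x=1: ŷ = -21 + 8·1 = -13; r = -11.5 − (-13) = 1.5
x=3: ŷ = -21 + 8·3 = 3; r = 0.5 − 3 = -2.5
x=8: ŷ = -21 + 8·8 = 43; r = 46 − 43 = 3
x=9: ŷ = -21 + 8·9 = 51; r = 49 − 51 = -2
SSE = 2.25 + 6.25 + 9 + 4 = 21.5
s = √(21.5/2) = √10.75 ≈ 3.28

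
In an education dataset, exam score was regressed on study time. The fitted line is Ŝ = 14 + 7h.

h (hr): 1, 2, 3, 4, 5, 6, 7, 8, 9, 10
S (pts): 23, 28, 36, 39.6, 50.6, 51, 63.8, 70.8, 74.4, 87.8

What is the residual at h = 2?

r = 0

Ŝ = 14 + 7·2 = 28
r = 28 − 28 = 0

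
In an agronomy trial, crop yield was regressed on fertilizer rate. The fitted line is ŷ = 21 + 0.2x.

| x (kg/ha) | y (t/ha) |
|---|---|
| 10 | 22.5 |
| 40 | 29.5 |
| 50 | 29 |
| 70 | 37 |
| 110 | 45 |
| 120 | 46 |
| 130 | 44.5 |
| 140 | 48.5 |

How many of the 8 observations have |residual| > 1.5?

4

x=10: ŷ = 21 + 0.2·10 = 23; r = 22.5 − 23 = -0.5
x=40: ŷ = 21 + 0.2·40 = 29; r = 29.5 − 29 = 0.5
x=50: ŷ = 21 + 0.2·50 = 31; r = 29 − 31 = -2
x=70: ŷ = 21 + 0.2·70 = 35; r = 37 − 35 = 2
x=110: ŷ = 21 + 0.2·110 = 43; r = 45 − 43 = 2
x=120: ŷ = 21 + 0.2·120 = 45; r = 46 − 45 = 1
x=130: ŷ = 21 + 0.2·130 = 47; r = 44.5 − 47 = -2.5
x=140: ŷ = 21 + 0.2·140 = 49; r = 48.5 − 49 = -0.5
|r| > 1.5: x=50 (|r|=2), x=70 (|r|=2), x=110 (|r|=2), x=130 (|r|=2.5) → 4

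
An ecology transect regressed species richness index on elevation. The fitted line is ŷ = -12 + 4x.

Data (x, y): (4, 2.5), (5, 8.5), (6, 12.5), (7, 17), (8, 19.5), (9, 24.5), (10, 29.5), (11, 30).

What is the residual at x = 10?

ŷ = -12 + 4·10 = 28
r = 29.5 − 28 = 1.5

r = 1.5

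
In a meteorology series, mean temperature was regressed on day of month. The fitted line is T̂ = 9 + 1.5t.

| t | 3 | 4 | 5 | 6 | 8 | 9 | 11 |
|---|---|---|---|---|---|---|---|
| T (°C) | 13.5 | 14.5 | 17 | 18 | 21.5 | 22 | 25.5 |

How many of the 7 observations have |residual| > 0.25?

4

t=3: T̂ = 9 + 1.5·3 = 13.5; r = 13.5 − 13.5 = 0
t=4: T̂ = 9 + 1.5·4 = 15; r = 14.5 − 15 = -0.5
t=5: T̂ = 9 + 1.5·5 = 16.5; r = 17 − 16.5 = 0.5
t=6: T̂ = 9 + 1.5·6 = 18; r = 18 − 18 = 0
t=8: T̂ = 9 + 1.5·8 = 21; r = 21.5 − 21 = 0.5
t=9: T̂ = 9 + 1.5·9 = 22.5; r = 22 − 22.5 = -0.5
t=11: T̂ = 9 + 1.5·11 = 25.5; r = 25.5 − 25.5 = 0
|r| > 0.25: t=4 (|r|=0.5), t=5 (|r|=0.5), t=8 (|r|=0.5), t=9 (|r|=0.5) → 4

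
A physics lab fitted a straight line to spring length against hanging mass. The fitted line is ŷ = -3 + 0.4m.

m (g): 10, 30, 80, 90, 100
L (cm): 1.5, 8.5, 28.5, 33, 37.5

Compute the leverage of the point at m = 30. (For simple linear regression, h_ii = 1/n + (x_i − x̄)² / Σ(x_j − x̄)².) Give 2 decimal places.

m̄ = (10 + 30 + 80 + 90 + 100)/5 = 62
Σ(m − m̄)² = 2704 + 1024 + 324 + 784 + 1444 = 6280
h = 1/5 + (-32)²/6280 = 0.2 + 0.163057 = 0.36

h = 0.36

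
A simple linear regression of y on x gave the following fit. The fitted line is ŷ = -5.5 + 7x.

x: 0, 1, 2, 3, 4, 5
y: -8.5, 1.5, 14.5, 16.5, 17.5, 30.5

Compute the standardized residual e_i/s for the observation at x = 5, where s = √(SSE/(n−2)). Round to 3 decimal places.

x=0: ŷ = -5.5 + 7·0 = -5.5; e = -8.5 − (-5.5) = -3
x=1: ŷ = -5.5 + 7·1 = 1.5; e = 1.5 − 1.5 = 0
x=2: ŷ = -5.5 + 7·2 = 8.5; e = 14.5 − 8.5 = 6
x=3: ŷ = -5.5 + 7·3 = 15.5; e = 16.5 − 15.5 = 1
x=4: ŷ = -5.5 + 7·4 = 22.5; e = 17.5 − 22.5 = -5
x=5: ŷ = -5.5 + 7·5 = 29.5; e = 30.5 − 29.5 = 1
SSE = 9 + 0 + 36 + 1 + 25 + 1 = 72
s = √(72/4) = 4.24264
e/s = 1 / 4.24264 = 0.236

0.236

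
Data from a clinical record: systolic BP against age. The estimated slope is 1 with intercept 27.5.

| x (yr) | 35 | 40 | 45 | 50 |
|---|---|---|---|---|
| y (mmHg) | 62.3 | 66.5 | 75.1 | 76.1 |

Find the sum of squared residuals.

x=35: ŷ = 27.5 + 35 = 62.5; e = 62.3 − 62.5 = -0.2
x=40: ŷ = 27.5 + 40 = 67.5; e = 66.5 − 67.5 = -1
x=45: ŷ = 27.5 + 45 = 72.5; e = 75.1 − 72.5 = 2.6
x=50: ŷ = 27.5 + 50 = 77.5; e = 76.1 − 77.5 = -1.4
SSE = 0.04 + 1 + 6.76 + 1.96 = 9.76

SSE = 9.76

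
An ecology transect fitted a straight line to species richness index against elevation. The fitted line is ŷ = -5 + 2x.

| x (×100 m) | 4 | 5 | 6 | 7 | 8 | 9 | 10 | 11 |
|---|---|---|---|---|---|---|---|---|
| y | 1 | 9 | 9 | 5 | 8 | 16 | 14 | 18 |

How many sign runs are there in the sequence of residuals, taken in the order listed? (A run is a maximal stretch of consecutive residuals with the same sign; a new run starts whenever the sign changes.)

x=4: ŷ = -5 + 2·4 = 3; e = 1 − 3 = -2
x=5: ŷ = -5 + 2·5 = 5; e = 9 − 5 = 4
x=6: ŷ = -5 + 2·6 = 7; e = 9 − 7 = 2
x=7: ŷ = -5 + 2·7 = 9; e = 5 − 9 = -4
x=8: ŷ = -5 + 2·8 = 11; e = 8 − 11 = -3
x=9: ŷ = -5 + 2·9 = 13; e = 16 − 13 = 3
x=10: ŷ = -5 + 2·10 = 15; e = 14 − 15 = -1
x=11: ŷ = -5 + 2·11 = 17; e = 18 − 17 = 1
Signs: − + + − − + − +
Runs: −×1, +×2, −×2, +×1, −×1, +×1 → 6

6 runs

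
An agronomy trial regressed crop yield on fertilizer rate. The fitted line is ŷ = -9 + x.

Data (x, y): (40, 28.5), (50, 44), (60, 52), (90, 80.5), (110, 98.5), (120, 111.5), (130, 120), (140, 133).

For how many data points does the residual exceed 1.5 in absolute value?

4

x=40: ŷ = -9 + 40 = 31; r = 28.5 − 31 = -2.5
x=50: ŷ = -9 + 50 = 41; r = 44 − 41 = 3
x=60: ŷ = -9 + 60 = 51; r = 52 − 51 = 1
x=90: ŷ = -9 + 90 = 81; r = 80.5 − 81 = -0.5
x=110: ŷ = -9 + 110 = 101; r = 98.5 − 101 = -2.5
x=120: ŷ = -9 + 120 = 111; r = 111.5 − 111 = 0.5
x=130: ŷ = -9 + 130 = 121; r = 120 − 121 = -1
x=140: ŷ = -9 + 140 = 131; r = 133 − 131 = 2
|r| > 1.5: x=40 (|r|=2.5), x=50 (|r|=3), x=110 (|r|=2.5), x=140 (|r|=2) → 4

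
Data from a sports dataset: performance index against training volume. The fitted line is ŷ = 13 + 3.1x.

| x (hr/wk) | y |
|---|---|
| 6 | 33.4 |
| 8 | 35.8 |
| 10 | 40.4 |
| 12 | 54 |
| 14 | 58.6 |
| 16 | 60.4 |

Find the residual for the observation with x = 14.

r = 2.2

ŷ = 13 + 3.1·14 = 56.4
r = 58.6 − 56.4 = 2.2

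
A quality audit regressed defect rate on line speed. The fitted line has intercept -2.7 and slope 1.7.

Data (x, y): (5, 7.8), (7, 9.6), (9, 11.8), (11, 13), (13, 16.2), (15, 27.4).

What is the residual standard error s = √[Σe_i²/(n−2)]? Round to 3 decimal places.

s = 3.362

x=5: ŷ = -2.7 + 1.7·5 = 5.8; e = 7.8 − 5.8 = 2
x=7: ŷ = -2.7 + 1.7·7 = 9.2; e = 9.6 − 9.2 = 0.4
x=9: ŷ = -2.7 + 1.7·9 = 12.6; e = 11.8 − 12.6 = -0.8
x=11: ŷ = -2.7 + 1.7·11 = 16; e = 13 − 16 = -3
x=13: ŷ = -2.7 + 1.7·13 = 19.4; e = 16.2 − 19.4 = -3.2
x=15: ŷ = -2.7 + 1.7·15 = 22.8; e = 27.4 − 22.8 = 4.6
SSE = 4 + 0.16 + 0.64 + 9 + 10.24 + 21.16 = 45.2
s = √(45.2/4) = √11.3 ≈ 3.362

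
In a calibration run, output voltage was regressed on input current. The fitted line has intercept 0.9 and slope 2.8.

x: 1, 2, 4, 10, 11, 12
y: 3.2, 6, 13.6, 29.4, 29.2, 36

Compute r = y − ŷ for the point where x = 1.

r = -0.5

ŷ = 0.9 + 2.8·1 = 3.7
r = 3.2 − 3.7 = -0.5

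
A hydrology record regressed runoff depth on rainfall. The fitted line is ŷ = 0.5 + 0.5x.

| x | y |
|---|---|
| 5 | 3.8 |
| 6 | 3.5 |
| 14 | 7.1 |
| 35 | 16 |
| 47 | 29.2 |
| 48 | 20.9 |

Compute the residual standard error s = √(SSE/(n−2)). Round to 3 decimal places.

s = 3.347

x=5: ŷ = 0.5 + 0.5·5 = 3; r = 3.8 − 3 = 0.8
x=6: ŷ = 0.5 + 0.5·6 = 3.5; r = 3.5 − 3.5 = 0
x=14: ŷ = 0.5 + 0.5·14 = 7.5; r = 7.1 − 7.5 = -0.4
x=35: ŷ = 0.5 + 0.5·35 = 18; r = 16 − 18 = -2
x=47: ŷ = 0.5 + 0.5·47 = 24; r = 29.2 − 24 = 5.2
x=48: ŷ = 0.5 + 0.5·48 = 24.5; r = 20.9 − 24.5 = -3.6
SSE = 0.64 + 0 + 0.16 + 4 + 27.04 + 12.96 = 44.8
s = √(44.8/4) = √11.2 ≈ 3.347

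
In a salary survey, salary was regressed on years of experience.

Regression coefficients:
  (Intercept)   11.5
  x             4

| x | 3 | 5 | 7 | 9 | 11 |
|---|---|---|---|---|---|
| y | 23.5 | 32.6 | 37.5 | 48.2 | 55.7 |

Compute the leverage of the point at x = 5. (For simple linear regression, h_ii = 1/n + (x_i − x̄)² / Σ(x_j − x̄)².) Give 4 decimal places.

h = 0.3000

x̄ = (3 + 5 + 7 + 9 + 11)/5 = 7
Σ(x − x̄)² = 16 + 4 + 0 + 4 + 16 = 40
h = 1/5 + (-2)²/40 = 0.2 + 0.1 = 0.3000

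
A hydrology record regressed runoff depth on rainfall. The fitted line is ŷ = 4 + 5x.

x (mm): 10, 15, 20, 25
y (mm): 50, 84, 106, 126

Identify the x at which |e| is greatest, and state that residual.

x=10: ŷ = 4 + 5·10 = 54; e = 50 − 54 = -4
x=15: ŷ = 4 + 5·15 = 79; e = 84 − 79 = 5
x=20: ŷ = 4 + 5·20 = 104; e = 106 − 104 = 2
x=25: ŷ = 4 + 5·25 = 129; e = 126 − 129 = -3
Largest |e| is 5 at x = 15, residual 5.

x = 15, e = 5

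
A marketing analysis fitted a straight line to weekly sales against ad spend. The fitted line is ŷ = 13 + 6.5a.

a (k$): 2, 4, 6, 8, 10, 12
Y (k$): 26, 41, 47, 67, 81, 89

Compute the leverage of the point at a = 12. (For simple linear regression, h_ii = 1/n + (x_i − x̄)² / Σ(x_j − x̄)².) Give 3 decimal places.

h = 0.524

ā = (2 + 4 + 6 + 8 + 10 + 12)/6 = 7
Σ(a − ā)² = 25 + 9 + 1 + 1 + 9 + 25 = 70
h = 1/6 + (5)²/70 = 0.166667 + 0.357143 = 0.524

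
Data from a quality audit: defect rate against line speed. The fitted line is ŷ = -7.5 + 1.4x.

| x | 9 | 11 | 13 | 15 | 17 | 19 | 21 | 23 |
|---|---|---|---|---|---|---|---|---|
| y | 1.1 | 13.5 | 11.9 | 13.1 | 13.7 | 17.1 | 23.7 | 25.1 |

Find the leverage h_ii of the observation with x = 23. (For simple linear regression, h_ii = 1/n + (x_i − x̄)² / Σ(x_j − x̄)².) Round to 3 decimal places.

h = 0.417

x̄ = (9 + 11 + 13 + 15 + 17 + 19 + 21 + 23)/8 = 16
Σ(x − x̄)² = 49 + 25 + 9 + 1 + 1 + 9 + 25 + 49 = 168
h = 1/8 + (7)²/168 = 0.125 + 0.291667 = 0.417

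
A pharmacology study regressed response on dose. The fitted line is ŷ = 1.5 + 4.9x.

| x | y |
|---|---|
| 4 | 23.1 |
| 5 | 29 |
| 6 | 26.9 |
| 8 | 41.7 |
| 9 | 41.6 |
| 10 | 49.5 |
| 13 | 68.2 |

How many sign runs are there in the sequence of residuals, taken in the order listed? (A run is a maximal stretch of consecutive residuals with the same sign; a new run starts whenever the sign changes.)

x=4: ŷ = 1.5 + 4.9·4 = 21.1; e = 23.1 − 21.1 = 2
x=5: ŷ = 1.5 + 4.9·5 = 26; e = 29 − 26 = 3
x=6: ŷ = 1.5 + 4.9·6 = 30.9; e = 26.9 − 30.9 = -4
x=8: ŷ = 1.5 + 4.9·8 = 40.7; e = 41.7 − 40.7 = 1
x=9: ŷ = 1.5 + 4.9·9 = 45.6; e = 41.6 − 45.6 = -4
x=10: ŷ = 1.5 + 4.9·10 = 50.5; e = 49.5 − 50.5 = -1
x=13: ŷ = 1.5 + 4.9·13 = 65.2; e = 68.2 − 65.2 = 3
Signs: + + − + − − +
Runs: +×2, −×1, +×1, −×2, +×1 → 5

5 runs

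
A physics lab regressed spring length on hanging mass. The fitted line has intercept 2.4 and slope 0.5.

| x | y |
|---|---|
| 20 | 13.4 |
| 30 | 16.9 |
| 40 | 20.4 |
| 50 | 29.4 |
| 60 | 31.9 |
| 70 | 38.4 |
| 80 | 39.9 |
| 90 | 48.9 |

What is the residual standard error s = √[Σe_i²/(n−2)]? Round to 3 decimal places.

x=20: ŷ = 2.4 + 0.5·20 = 12.4; e = 13.4 − 12.4 = 1
x=30: ŷ = 2.4 + 0.5·30 = 17.4; e = 16.9 − 17.4 = -0.5
x=40: ŷ = 2.4 + 0.5·40 = 22.4; e = 20.4 − 22.4 = -2
x=50: ŷ = 2.4 + 0.5·50 = 27.4; e = 29.4 − 27.4 = 2
x=60: ŷ = 2.4 + 0.5·60 = 32.4; e = 31.9 − 32.4 = -0.5
x=70: ŷ = 2.4 + 0.5·70 = 37.4; e = 38.4 − 37.4 = 1
x=80: ŷ = 2.4 + 0.5·80 = 42.4; e = 39.9 − 42.4 = -2.5
x=90: ŷ = 2.4 + 0.5·90 = 47.4; e = 48.9 − 47.4 = 1.5
SSE = 1 + 0.25 + 4 + 4 + 0.25 + 1 + 6.25 + 2.25 = 19
s = √(19/6) = √3.16667 ≈ 1.780

s = 1.780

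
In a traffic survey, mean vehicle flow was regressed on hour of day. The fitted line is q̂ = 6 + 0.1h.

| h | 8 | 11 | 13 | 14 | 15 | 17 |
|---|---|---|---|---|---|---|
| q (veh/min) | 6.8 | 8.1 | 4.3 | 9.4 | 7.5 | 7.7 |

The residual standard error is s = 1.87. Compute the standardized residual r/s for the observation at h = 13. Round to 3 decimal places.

q̂ = 6 + 0.1·13 = 7.3
r = 4.3 − 7.3 = -3
r/s = -3 / 1.87 = -1.604

-1.604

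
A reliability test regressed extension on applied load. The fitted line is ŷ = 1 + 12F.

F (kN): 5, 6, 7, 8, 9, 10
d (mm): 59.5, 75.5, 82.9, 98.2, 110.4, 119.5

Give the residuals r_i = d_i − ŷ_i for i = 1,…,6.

-1.5, 2.5, -2.1, 1.2, 1.4, -1.5

F=5: ŷ = 1 + 12·5 = 61; r = 59.5 − 61 = -1.5
F=6: ŷ = 1 + 12·6 = 73; r = 75.5 − 73 = 2.5
F=7: ŷ = 1 + 12·7 = 85; r = 82.9 − 85 = -2.1
F=8: ŷ = 1 + 12·8 = 97; r = 98.2 − 97 = 1.2
F=9: ŷ = 1 + 12·9 = 109; r = 110.4 − 109 = 1.4
F=10: ŷ = 1 + 12·10 = 121; r = 119.5 − 121 = -1.5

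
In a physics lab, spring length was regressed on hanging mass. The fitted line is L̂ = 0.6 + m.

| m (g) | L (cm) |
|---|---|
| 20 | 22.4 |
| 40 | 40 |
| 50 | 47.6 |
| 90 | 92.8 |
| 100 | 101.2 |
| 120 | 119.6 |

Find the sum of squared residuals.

SSE = 18.8

m=20: L̂ = 0.6 + 20 = 20.6; e = 22.4 − 20.6 = 1.8
m=40: L̂ = 0.6 + 40 = 40.6; e = 40 − 40.6 = -0.6
m=50: L̂ = 0.6 + 50 = 50.6; e = 47.6 − 50.6 = -3
m=90: L̂ = 0.6 + 90 = 90.6; e = 92.8 − 90.6 = 2.2
m=100: L̂ = 0.6 + 100 = 100.6; e = 101.2 − 100.6 = 0.6
m=120: L̂ = 0.6 + 120 = 120.6; e = 119.6 − 120.6 = -1
SSE = 3.24 + 0.36 + 9 + 4.84 + 0.36 + 1 = 18.8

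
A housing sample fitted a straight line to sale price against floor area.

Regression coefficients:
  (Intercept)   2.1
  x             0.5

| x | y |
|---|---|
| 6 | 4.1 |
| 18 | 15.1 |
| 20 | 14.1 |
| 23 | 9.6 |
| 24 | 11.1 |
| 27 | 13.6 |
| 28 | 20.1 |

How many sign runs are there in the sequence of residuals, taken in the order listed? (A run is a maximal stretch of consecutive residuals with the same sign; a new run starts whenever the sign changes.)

x=6: ŷ = 2.1 + 0.5·6 = 5.1; r = 4.1 − 5.1 = -1
x=18: ŷ = 2.1 + 0.5·18 = 11.1; r = 15.1 − 11.1 = 4
x=20: ŷ = 2.1 + 0.5·20 = 12.1; r = 14.1 − 12.1 = 2
x=23: ŷ = 2.1 + 0.5·23 = 13.6; r = 9.6 − 13.6 = -4
x=24: ŷ = 2.1 + 0.5·24 = 14.1; r = 11.1 − 14.1 = -3
x=27: ŷ = 2.1 + 0.5·27 = 15.6; r = 13.6 − 15.6 = -2
x=28: ŷ = 2.1 + 0.5·28 = 16.1; r = 20.1 − 16.1 = 4
Signs: − + + − − − +
Runs: −×1, +×2, −×3, +×1 → 4

4 runs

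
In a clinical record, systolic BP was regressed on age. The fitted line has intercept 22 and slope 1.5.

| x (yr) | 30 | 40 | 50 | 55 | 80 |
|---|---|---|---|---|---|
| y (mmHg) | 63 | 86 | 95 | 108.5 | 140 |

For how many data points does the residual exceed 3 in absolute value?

3

x=30: ŷ = 22 + 1.5·30 = 67; r = 63 − 67 = -4
x=40: ŷ = 22 + 1.5·40 = 82; r = 86 − 82 = 4
x=50: ŷ = 22 + 1.5·50 = 97; r = 95 − 97 = -2
x=55: ŷ = 22 + 1.5·55 = 104.5; r = 108.5 − 104.5 = 4
x=80: ŷ = 22 + 1.5·80 = 142; r = 140 − 142 = -2
|r| > 3: x=30 (|r|=4), x=40 (|r|=4), x=55 (|r|=4) → 3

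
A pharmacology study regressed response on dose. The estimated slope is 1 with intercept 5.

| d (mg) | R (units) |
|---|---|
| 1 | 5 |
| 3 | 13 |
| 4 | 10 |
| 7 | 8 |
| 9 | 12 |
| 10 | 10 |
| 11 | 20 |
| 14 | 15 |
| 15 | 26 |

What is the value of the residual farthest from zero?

d=1: R̂ = 5 + 1 = 6; e = 5 − 6 = -1
d=3: R̂ = 5 + 3 = 8; e = 13 − 8 = 5
d=4: R̂ = 5 + 4 = 9; e = 10 − 9 = 1
d=7: R̂ = 5 + 7 = 12; e = 8 − 12 = -4
d=9: R̂ = 5 + 9 = 14; e = 12 − 14 = -2
d=10: R̂ = 5 + 10 = 15; e = 10 − 15 = -5
d=11: R̂ = 5 + 11 = 16; e = 20 − 16 = 4
d=14: R̂ = 5 + 14 = 19; e = 15 − 19 = -4
d=15: R̂ = 5 + 15 = 20; e = 26 − 20 = 6
Largest |e| is 6 at d = 15, residual 6.

e = 6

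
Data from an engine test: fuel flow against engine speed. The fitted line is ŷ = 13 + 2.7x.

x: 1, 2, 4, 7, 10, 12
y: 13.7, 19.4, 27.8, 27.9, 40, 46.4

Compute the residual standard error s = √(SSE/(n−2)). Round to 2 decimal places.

x=1: ŷ = 13 + 2.7·1 = 15.7; r = 13.7 − 15.7 = -2
x=2: ŷ = 13 + 2.7·2 = 18.4; r = 19.4 − 18.4 = 1
x=4: ŷ = 13 + 2.7·4 = 23.8; r = 27.8 − 23.8 = 4
x=7: ŷ = 13 + 2.7·7 = 31.9; r = 27.9 − 31.9 = -4
x=10: ŷ = 13 + 2.7·10 = 40; r = 40 − 40 = 0
x=12: ŷ = 13 + 2.7·12 = 45.4; r = 46.4 − 45.4 = 1
SSE = 4 + 1 + 16 + 16 + 0 + 1 = 38
s = √(38/4) = √9.5 ≈ 3.08

s = 3.08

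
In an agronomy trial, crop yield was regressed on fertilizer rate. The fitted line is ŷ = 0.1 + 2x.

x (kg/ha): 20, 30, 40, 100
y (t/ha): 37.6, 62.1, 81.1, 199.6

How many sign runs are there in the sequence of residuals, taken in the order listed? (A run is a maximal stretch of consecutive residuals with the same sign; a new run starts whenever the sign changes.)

3 runs

x=20: ŷ = 0.1 + 2·20 = 40.1; r = 37.6 − 40.1 = -2.5
x=30: ŷ = 0.1 + 2·30 = 60.1; r = 62.1 − 60.1 = 2
x=40: ŷ = 0.1 + 2·40 = 80.1; r = 81.1 − 80.1 = 1
x=100: ŷ = 0.1 + 2·100 = 200.1; r = 199.6 − 200.1 = -0.5
Signs: − + + −
Runs: −×1, +×2, −×1 → 3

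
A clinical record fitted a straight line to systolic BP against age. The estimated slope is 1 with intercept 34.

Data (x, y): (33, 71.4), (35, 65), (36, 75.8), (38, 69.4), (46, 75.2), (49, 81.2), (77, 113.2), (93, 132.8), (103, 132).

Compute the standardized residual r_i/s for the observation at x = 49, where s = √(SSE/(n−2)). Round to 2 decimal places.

x=33: ŷ = 34 + 33 = 67; r = 71.4 − 67 = 4.4
x=35: ŷ = 34 + 35 = 69; r = 65 − 69 = -4
x=36: ŷ = 34 + 36 = 70; r = 75.8 − 70 = 5.8
x=38: ŷ = 34 + 38 = 72; r = 69.4 − 72 = -2.6
x=46: ŷ = 34 + 46 = 80; r = 75.2 − 80 = -4.8
x=49: ŷ = 34 + 49 = 83; r = 81.2 − 83 = -1.8
x=77: ŷ = 34 + 77 = 111; r = 113.2 − 111 = 2.2
x=93: ŷ = 34 + 93 = 127; r = 132.8 − 127 = 5.8
x=103: ŷ = 34 + 103 = 137; r = 132 − 137 = -5
SSE = 19.36 + 16 + 33.64 + 6.76 + 23.04 + 3.24 + 4.84 + 33.64 + 25 = 165.52
s = √(165.52/7) = 4.86269
r/s = -1.8 / 4.86269 = -0.37

-0.37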